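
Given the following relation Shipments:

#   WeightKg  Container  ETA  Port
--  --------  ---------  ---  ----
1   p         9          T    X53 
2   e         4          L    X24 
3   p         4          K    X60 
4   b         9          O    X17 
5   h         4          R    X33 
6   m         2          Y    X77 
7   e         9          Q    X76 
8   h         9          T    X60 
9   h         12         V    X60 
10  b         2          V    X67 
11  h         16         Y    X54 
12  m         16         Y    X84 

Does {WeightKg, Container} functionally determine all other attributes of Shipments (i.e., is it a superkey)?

All 12 rows have distinct {WeightKg, Container} values, so {WeightKg, Container} → (all attributes) holds and {WeightKg, Container} is a superkey.

Yes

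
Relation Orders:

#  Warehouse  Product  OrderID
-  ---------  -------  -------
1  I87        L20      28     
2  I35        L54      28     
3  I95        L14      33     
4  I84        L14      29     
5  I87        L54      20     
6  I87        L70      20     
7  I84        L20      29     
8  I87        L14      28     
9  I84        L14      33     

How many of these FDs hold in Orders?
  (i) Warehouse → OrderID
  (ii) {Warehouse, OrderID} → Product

(i) Warehouse → OrderID: Warehouse=I87: rows 1, 5, 6, 8 → OrderID takes values {28, 20} — violation; Warehouse=I84: rows 4, 7, 9 → OrderID takes values {29, 33} — violation — fails.
(ii) {Warehouse, OrderID} → Product: (Warehouse=I87, OrderID=28): rows 1, 8 → Product takes values {L20, L14} — violation; (Warehouse=I84, OrderID=29): rows 4, 7 → Product takes values {L14, L20} — violation; (Warehouse=I87, OrderID=20): rows 5, 6 → Product takes values {L54, L70} — violation — fails.
None of the 2 dependencies hold.

0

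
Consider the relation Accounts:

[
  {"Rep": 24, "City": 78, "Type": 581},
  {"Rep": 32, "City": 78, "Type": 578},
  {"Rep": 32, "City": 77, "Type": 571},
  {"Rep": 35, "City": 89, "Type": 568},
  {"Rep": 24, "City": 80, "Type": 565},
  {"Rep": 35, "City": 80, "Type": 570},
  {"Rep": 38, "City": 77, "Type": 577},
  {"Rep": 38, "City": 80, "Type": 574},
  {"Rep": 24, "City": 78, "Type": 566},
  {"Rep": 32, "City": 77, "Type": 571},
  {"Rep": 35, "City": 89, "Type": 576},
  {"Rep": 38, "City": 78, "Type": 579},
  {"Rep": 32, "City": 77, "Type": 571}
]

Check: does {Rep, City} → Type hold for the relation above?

No

(Rep=24, City=78): 2 rows → Type takes values {581, 566} — violation
(Rep=32, City=78): 1 row → Type = 578 ✓
(Rep=32, City=77): 3 rows → Type = 571, 571, 571 ✓
(Rep=35, City=89): 2 rows → Type takes values {568, 576} — violation
(Rep=24, City=80): 1 row → Type = 565 ✓
(Rep=35, City=80): 1 row → Type = 570 ✓
(Rep=38, City=77): 1 row → Type = 577 ✓
(Rep=38, City=80): 1 row → Type = 574 ✓
(Rep=38, City=78): 1 row → Type = 579 ✓
Two rows agree on {Rep, City} but differ on Type, so {Rep, City} → Type does not hold.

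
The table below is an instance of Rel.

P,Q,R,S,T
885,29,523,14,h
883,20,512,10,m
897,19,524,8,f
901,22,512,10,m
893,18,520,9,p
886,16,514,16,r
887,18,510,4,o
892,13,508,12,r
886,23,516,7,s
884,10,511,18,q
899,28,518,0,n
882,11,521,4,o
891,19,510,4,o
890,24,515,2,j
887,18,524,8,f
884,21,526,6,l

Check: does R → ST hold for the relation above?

Yes

R=523: 1 row → {S,T} = (14, h) ✓
R=512: 2 rows → {S,T} = (10, m), (10, m) ✓
R=524: 2 rows → {S,T} = (8, f), (8, f) ✓
R=520: 1 row → {S,T} = (9, p) ✓
R=514: 1 row → {S,T} = (16, r) ✓
R=510: 2 rows → {S,T} = (4, o), (4, o) ✓
R=508: 1 row → {S,T} = (12, r) ✓
R=516: 1 row → {S,T} = (7, s) ✓
R=511: 1 row → {S,T} = (18, q) ✓
R=518: 1 row → {S,T} = (0, n) ✓
R=521: 1 row → {S,T} = (4, o) ✓
R=515: 1 row → {S,T} = (2, j) ✓
R=526: 1 row → {S,T} = (6, l) ✓
Every R value is associated with a single ST value, so R → ST holds.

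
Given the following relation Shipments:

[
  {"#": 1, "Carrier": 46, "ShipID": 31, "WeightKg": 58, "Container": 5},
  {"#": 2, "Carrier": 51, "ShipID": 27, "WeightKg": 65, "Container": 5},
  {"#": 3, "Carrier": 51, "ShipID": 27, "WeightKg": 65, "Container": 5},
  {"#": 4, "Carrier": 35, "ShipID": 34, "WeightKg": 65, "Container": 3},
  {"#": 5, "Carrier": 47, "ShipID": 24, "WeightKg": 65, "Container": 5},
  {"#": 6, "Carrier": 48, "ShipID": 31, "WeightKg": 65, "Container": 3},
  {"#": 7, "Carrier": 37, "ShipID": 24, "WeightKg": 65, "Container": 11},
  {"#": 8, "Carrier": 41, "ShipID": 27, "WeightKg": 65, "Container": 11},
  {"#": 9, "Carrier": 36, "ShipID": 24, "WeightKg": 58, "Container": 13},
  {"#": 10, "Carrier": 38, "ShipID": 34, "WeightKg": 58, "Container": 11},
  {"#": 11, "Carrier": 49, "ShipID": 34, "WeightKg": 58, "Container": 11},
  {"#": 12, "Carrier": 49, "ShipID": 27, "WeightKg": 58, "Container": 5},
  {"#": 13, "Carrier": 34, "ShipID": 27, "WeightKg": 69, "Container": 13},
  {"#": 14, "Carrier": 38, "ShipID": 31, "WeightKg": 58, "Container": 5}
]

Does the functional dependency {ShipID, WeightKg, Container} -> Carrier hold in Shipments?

(ShipID=31, WeightKg=58, Container=5): rows 1, 14 → Carrier takes values {46, 38} — violation
(ShipID=27, WeightKg=65, Container=5): rows 2, 3 → Carrier = 51, 51 ✓
(ShipID=34, WeightKg=65, Container=3): row 4 → Carrier = 35 ✓
(ShipID=24, WeightKg=65, Container=5): row 5 → Carrier = 47 ✓
(ShipID=31, WeightKg=65, Container=3): row 6 → Carrier = 48 ✓
(ShipID=24, WeightKg=65, Container=11): row 7 → Carrier = 37 ✓
(ShipID=27, WeightKg=65, Container=11): row 8 → Carrier = 41 ✓
(ShipID=24, WeightKg=58, Container=13): row 9 → Carrier = 36 ✓
(ShipID=34, WeightKg=58, Container=11): rows 10, 11 → Carrier takes values {38, 49} — violation
(ShipID=27, WeightKg=58, Container=5): row 12 → Carrier = 49 ✓
(ShipID=27, WeightKg=69, Container=13): row 13 → Carrier = 34 ✓
Two rows agree on {ShipID, WeightKg, Container} but differ on Carrier, so {ShipID, WeightKg, Container} -> Carrier does not hold.

No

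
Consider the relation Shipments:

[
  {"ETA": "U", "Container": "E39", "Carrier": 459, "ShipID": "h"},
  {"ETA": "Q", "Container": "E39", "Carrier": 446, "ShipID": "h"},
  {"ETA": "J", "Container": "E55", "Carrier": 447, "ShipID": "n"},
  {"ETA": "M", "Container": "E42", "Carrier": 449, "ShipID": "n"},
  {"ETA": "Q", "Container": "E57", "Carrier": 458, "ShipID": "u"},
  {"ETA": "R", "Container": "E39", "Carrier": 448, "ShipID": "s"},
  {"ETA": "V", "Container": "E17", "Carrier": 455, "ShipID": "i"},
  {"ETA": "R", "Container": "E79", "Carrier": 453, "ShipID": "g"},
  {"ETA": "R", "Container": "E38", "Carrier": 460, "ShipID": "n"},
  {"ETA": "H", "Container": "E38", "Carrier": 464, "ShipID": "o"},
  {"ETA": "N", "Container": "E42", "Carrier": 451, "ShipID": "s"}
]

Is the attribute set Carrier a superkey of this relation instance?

All 11 rows have distinct Carrier values, so Carrier → (all attributes) holds and Carrier is a superkey.

Yes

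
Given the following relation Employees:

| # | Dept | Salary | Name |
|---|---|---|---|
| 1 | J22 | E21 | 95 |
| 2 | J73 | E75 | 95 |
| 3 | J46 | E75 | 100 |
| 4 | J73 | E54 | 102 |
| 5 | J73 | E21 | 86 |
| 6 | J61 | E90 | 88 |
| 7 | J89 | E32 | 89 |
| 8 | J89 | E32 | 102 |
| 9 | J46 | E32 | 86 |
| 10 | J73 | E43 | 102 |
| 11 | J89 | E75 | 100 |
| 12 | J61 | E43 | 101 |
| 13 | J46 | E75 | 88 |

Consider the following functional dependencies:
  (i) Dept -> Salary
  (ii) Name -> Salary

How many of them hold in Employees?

(i) Dept -> Salary: Dept=J73: rows 2, 4, 5, 10 → Salary takes values {E75, E54, E21, E43} — violation; Dept=J46: rows 3, 9, 13 → Salary takes values {E75, E32} — violation; Dept=J61: rows 6, 12 → Salary takes values {E90, E43} — violation; Dept=J89: rows 7, 8, 11 → Salary takes values {E32, E75} — violation — fails.
(ii) Name -> Salary: Name=95: rows 1, 2 → Salary takes values {E21, E75} — violation; Name=102: rows 4, 8, 10 → Salary takes values {E54, E32, E43} — violation; Name=86: rows 5, 9 → Salary takes values {E21, E32} — violation; Name=88: rows 6, 13 → Salary takes values {E90, E75} — violation — fails.
None of the 2 dependencies hold.

0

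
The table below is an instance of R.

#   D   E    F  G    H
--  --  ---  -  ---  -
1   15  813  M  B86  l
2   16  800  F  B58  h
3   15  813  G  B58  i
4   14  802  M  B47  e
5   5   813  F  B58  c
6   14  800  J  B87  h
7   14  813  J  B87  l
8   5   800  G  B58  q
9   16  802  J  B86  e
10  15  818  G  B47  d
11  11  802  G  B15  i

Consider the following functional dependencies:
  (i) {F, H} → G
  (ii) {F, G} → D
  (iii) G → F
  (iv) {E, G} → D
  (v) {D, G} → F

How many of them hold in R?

0

(i) {F, H} → G: (F=G, H=i): rows 3, 11 → G takes values {B58, B15} — violation — fails.
(ii) {F, G} → D: (F=F, G=B58): rows 2, 5 → D takes values {16, 5} — violation; (F=G, G=B58): rows 3, 8 → D takes values {15, 5} — violation — fails.
(iii) G → F: G=B86: rows 1, 9 → F takes values {M, J} — violation; G=B58: rows 2, 3, 5, 8 → F takes values {F, G} — violation; G=B47: rows 4, 10 → F takes values {M, G} — violation — fails.
(iv) {E, G} → D: (E=800, G=B58): rows 2, 8 → D takes values {16, 5} — violation; (E=813, G=B58): rows 3, 5 → D takes values {15, 5} — violation — fails.
(v) {D, G} → F: (D=5, G=B58): rows 5, 8 → F takes values {F, G} — violation — fails.
None of the 5 dependencies hold.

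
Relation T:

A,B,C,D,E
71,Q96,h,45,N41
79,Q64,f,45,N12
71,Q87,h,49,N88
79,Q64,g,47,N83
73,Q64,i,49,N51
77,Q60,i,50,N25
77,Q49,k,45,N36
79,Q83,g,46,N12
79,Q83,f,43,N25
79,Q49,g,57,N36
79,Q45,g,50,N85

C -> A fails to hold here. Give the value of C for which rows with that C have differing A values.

i

C=h: 2 rows → A = 71, 71 ✓
C=f: 2 rows → A = 79, 79 ✓
C=g: 4 rows → A = 79, 79, 79, 79 ✓
C=i: 2 rows → A takes values {73, 77} — violation
C=k: 1 row → A = 77 ✓
The only C value with inconsistent A is C=i.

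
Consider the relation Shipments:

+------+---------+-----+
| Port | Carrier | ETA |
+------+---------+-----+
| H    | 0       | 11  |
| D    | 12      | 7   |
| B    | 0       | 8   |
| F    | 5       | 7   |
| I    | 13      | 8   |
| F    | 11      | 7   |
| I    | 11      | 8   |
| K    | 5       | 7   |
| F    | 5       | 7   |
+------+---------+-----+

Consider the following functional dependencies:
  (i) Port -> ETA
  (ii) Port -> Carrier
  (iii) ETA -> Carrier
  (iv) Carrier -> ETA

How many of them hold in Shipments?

(i) Port -> ETA: every LHS value maps to a single RHS value — holds.
(ii) Port -> Carrier: Port=F: 3 rows → Carrier takes values {5, 11} — violation; Port=I: 2 rows → Carrier takes values {13, 11} — violation — fails.
(iii) ETA -> Carrier: ETA=7: 5 rows → Carrier takes values {12, 5, 11} — violation; ETA=8: 3 rows → Carrier takes values {0, 13, 11} — violation — fails.
(iv) Carrier -> ETA: Carrier=0: 2 rows → ETA takes values {11, 8} — violation; Carrier=11: 2 rows → ETA takes values {7, 8} — violation — fails.
1 of the 4 dependencies holds.

1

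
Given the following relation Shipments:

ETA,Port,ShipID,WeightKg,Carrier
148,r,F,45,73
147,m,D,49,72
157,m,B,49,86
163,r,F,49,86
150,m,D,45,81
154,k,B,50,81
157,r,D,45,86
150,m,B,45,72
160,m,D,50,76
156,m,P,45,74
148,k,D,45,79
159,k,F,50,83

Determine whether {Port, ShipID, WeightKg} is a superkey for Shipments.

All 12 rows have distinct {Port, ShipID, WeightKg} values, so {Port, ShipID, WeightKg} → (all attributes) holds and {Port, ShipID, WeightKg} is a superkey.

Yes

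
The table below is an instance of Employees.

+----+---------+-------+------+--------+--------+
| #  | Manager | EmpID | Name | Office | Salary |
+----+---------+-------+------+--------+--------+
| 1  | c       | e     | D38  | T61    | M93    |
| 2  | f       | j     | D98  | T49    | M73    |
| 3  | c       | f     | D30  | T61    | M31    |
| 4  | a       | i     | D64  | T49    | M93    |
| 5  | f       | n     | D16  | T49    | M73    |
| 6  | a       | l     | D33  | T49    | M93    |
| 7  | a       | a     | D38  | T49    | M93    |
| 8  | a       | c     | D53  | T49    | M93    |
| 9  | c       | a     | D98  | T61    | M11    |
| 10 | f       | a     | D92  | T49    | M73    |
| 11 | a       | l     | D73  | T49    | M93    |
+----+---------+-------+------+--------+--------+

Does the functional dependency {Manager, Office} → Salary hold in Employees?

No

(Manager=c, Office=T61): rows 1, 3, 9 → Salary takes values {M93, M31, M11} — violation
(Manager=f, Office=T49): rows 2, 5, 10 → Salary = M73, M73, M73 ✓
(Manager=a, Office=T49): rows 4, 6, 7, 8, 11 → Salary = M93, M93, M93, M93, M93 ✓
Two rows agree on {Manager, Office} but differ on Salary, so {Manager, Office} → Salary does not hold.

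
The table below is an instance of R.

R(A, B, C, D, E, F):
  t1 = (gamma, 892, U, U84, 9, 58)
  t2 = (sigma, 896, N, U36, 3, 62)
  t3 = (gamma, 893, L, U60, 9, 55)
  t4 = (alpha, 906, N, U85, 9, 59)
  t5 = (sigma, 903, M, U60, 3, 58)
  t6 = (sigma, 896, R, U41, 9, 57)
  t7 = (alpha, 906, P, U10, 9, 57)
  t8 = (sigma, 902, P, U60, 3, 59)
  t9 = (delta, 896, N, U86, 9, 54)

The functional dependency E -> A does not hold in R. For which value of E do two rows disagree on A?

9

E=9: rows 1, 3, 4, 6, 7, 9 → A takes values {gamma, alpha, sigma, delta} — violation
E=3: rows 2, 5, 8 → A = sigma, sigma, sigma ✓
The only E value with inconsistent A is E=9.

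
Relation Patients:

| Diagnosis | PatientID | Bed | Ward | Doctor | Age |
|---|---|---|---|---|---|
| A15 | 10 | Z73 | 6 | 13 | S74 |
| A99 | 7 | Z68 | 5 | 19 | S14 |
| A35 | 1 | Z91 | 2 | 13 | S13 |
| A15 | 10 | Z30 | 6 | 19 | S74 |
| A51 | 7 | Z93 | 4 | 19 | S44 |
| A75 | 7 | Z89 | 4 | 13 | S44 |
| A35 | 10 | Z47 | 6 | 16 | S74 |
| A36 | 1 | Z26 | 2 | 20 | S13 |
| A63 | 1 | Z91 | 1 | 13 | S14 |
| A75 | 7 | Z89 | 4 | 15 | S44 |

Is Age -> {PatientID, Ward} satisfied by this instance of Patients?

Age=S74: 3 rows → {PatientID,Ward} = (10, 6), (10, 6), (10, 6) ✓
Age=S14: 2 rows → {PatientID,Ward} takes values {(7, 5), (1, 1)} — violation
Age=S13: 2 rows → {PatientID,Ward} = (1, 2), (1, 2) ✓
Age=S44: 3 rows → {PatientID,Ward} = (7, 4), (7, 4), (7, 4) ✓
Two rows agree on Age but differ on {PatientID, Ward}, so Age -> {PatientID, Ward} does not hold.

No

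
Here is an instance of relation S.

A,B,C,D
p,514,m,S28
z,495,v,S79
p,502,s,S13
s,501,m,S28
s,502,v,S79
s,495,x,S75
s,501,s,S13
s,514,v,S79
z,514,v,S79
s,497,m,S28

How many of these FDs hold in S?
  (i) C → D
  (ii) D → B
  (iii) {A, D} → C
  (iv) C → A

(i) C → D: every LHS value maps to a single RHS value — holds.
(ii) D → B: D=S28: 3 rows → B takes values {514, 501, 497} — violation; D=S79: 4 rows → B takes values {495, 502, 514} — violation; D=S13: 2 rows → B takes values {502, 501} — violation — fails.
(iii) {A, D} → C: every LHS value maps to a single RHS value — holds.
(iv) C → A: C=m: 3 rows → A takes values {p, s} — violation; C=v: 4 rows → A takes values {z, s} — violation; C=s: 2 rows → A takes values {p, s} — violation — fails.
2 of the 4 dependencies hold.

2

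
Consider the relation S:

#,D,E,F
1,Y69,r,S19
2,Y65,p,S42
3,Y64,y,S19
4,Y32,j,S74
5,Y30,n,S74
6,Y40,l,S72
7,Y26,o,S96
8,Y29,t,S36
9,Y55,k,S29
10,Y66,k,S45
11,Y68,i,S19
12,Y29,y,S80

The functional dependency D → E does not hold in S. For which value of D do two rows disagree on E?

D=Y69: row 1 → E = r ✓
D=Y65: row 2 → E = p ✓
D=Y64: row 3 → E = y ✓
D=Y32: row 4 → E = j ✓
D=Y30: row 5 → E = n ✓
D=Y40: row 6 → E = l ✓
D=Y26: row 7 → E = o ✓
D=Y29: rows 8, 12 → E takes values {t, y} — violation
D=Y55: row 9 → E = k ✓
D=Y66: row 10 → E = k ✓
D=Y68: row 11 → E = i ✓
The only D value with inconsistent E is D=Y29.

Y29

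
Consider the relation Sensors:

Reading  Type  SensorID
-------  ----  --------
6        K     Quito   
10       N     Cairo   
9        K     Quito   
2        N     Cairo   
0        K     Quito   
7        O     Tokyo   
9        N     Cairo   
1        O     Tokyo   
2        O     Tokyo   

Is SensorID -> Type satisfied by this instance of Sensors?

Yes

SensorID=Quito: 3 rows → Type = K, K, K ✓
SensorID=Cairo: 3 rows → Type = N, N, N ✓
SensorID=Tokyo: 3 rows → Type = O, O, O ✓
Every SensorID value is associated with a single Type value, so SensorID -> Type holds.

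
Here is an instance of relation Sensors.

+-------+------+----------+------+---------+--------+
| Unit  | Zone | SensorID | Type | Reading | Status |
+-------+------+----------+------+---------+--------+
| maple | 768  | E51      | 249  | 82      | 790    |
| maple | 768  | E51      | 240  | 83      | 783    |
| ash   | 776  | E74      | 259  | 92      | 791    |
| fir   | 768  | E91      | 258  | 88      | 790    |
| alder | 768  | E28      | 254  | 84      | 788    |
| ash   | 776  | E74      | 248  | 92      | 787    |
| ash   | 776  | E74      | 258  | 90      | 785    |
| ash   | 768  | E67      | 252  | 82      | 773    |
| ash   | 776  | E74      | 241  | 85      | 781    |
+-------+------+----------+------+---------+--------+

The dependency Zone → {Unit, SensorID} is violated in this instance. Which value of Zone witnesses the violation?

768

Zone=768: 5 rows → {Unit,SensorID} takes values {(maple, E51), (fir, E91), (alder, E28), (ash, E67)} — violation
Zone=776: 4 rows → {Unit,SensorID} = (ash, E74), (ash, E74), (ash, E74), (ash, E74) ✓
The only Zone value with inconsistent RHS is Zone=768.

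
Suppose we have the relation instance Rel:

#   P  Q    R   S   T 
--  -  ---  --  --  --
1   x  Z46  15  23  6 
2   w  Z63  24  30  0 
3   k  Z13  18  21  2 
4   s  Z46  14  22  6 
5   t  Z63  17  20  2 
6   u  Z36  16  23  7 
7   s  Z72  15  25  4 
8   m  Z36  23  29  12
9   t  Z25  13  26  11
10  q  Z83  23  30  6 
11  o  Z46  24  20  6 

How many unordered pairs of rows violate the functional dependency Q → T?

Q=Z46: all 3 rows agree on T — 0 pairs.
Q=Z63: violating pairs (2,5) — 1 pair.
Q=Z36: violating pairs (6,8) — 1 pair.

2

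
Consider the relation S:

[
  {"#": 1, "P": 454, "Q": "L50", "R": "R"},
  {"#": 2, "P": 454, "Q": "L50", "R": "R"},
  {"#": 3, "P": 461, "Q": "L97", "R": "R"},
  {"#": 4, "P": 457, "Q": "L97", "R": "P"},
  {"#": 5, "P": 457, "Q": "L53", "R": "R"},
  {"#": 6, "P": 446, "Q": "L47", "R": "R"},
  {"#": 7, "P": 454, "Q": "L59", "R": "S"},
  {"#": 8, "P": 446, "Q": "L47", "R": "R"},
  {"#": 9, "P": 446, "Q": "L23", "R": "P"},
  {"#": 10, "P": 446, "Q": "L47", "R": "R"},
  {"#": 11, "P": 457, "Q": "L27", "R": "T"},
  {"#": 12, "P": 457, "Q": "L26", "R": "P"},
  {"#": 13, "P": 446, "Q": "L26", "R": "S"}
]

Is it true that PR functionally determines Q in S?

No

(P=454, R=R): rows 1, 2 → Q = L50, L50 ✓
(P=461, R=R): row 3 → Q = L97 ✓
(P=457, R=P): rows 4, 12 → Q takes values {L97, L26} — violation
(P=457, R=R): row 5 → Q = L53 ✓
(P=446, R=R): rows 6, 8, 10 → Q = L47, L47, L47 ✓
(P=454, R=S): row 7 → Q = L59 ✓
(P=446, R=P): row 9 → Q = L23 ✓
(P=457, R=T): row 11 → Q = L27 ✓
(P=446, R=S): row 13 → Q = L26 ✓
Two rows agree on PR but differ on Q, so PR → Q does not hold.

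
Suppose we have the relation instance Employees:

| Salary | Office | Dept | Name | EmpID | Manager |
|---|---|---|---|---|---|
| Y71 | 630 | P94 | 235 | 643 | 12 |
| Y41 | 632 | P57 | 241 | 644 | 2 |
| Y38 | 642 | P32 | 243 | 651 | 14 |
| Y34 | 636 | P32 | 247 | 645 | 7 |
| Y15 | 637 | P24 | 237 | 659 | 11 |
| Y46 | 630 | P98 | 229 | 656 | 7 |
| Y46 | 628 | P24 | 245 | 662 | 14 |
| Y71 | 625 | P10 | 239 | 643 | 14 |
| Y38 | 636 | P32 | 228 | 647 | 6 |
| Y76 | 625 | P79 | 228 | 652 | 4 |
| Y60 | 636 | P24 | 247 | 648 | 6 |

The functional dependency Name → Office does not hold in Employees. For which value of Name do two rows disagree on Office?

Name=235: 1 row → Office = 630 ✓
Name=241: 1 row → Office = 632 ✓
Name=243: 1 row → Office = 642 ✓
Name=247: 2 rows → Office = 636, 636 ✓
Name=237: 1 row → Office = 637 ✓
Name=229: 1 row → Office = 630 ✓
Name=245: 1 row → Office = 628 ✓
Name=239: 1 row → Office = 625 ✓
Name=228: 2 rows → Office takes values {636, 625} — violation
The only Name value with inconsistent Office is Name=228.

228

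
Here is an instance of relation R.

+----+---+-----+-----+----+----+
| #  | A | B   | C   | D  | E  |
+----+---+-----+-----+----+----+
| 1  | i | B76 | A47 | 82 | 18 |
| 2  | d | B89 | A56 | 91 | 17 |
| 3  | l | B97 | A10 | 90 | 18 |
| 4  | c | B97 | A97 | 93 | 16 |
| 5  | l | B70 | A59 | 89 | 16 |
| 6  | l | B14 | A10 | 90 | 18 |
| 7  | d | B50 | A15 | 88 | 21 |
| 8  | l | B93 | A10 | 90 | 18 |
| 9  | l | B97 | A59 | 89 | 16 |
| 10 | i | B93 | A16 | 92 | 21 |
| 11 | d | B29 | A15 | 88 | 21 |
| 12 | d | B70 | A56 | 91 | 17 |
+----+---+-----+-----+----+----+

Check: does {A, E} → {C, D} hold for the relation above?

(A=i, E=18): row 1 → {C,D} = (A47, 82) ✓
(A=d, E=17): rows 2, 12 → {C,D} = (A56, 91), (A56, 91) ✓
(A=l, E=18): rows 3, 6, 8 → {C,D} = (A10, 90), (A10, 90), (A10, 90) ✓
(A=c, E=16): row 4 → {C,D} = (A97, 93) ✓
(A=l, E=16): rows 5, 9 → {C,D} = (A59, 89), (A59, 89) ✓
(A=d, E=21): rows 7, 11 → {C,D} = (A15, 88), (A15, 88) ✓
(A=i, E=21): row 10 → {C,D} = (A16, 92) ✓
Every {A, E} value is associated with a single {C, D} value, so {A, E} → {C, D} holds.

Yes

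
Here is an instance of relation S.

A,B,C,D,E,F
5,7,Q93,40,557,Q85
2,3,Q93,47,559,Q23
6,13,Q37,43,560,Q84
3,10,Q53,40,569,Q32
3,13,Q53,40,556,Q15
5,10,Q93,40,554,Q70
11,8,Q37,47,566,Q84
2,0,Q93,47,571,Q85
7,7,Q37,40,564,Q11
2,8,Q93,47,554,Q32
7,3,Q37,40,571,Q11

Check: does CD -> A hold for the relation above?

(C=Q93, D=40): 2 rows → A = 5, 5 ✓
(C=Q93, D=47): 3 rows → A = 2, 2, 2 ✓
(C=Q37, D=43): 1 row → A = 6 ✓
(C=Q53, D=40): 2 rows → A = 3, 3 ✓
(C=Q37, D=47): 1 row → A = 11 ✓
(C=Q37, D=40): 2 rows → A = 7, 7 ✓
Every CD value is associated with a single A value, so CD -> A holds.

Yes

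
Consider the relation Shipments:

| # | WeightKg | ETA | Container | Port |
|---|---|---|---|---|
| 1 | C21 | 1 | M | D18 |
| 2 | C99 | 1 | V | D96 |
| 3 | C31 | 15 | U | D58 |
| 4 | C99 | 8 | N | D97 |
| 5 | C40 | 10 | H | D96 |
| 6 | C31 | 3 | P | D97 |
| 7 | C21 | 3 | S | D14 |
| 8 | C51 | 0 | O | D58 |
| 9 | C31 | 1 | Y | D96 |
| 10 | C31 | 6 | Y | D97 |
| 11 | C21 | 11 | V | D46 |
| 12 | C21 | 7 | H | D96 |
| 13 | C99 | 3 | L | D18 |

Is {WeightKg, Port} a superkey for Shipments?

No

Rows 6 and 10 have the same {WeightKg, Port} value (WeightKg=C31, Port=D97) but are distinct tuples, so {WeightKg, Port} does not determine every attribute — not a superkey.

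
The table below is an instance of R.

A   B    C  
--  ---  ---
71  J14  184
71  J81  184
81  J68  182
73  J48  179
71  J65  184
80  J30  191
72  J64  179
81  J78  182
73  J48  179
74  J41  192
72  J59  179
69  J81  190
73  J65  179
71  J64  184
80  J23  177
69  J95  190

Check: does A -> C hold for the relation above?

A=71: 4 rows → C = 184, 184, 184, 184 ✓
A=81: 2 rows → C = 182, 182 ✓
A=73: 3 rows → C = 179, 179, 179 ✓
A=80: 2 rows → C takes values {191, 177} — violation
A=72: 2 rows → C = 179, 179 ✓
A=74: 1 row → C = 192 ✓
A=69: 2 rows → C = 190, 190 ✓
Two rows agree on A but differ on C, so A -> C does not hold.

No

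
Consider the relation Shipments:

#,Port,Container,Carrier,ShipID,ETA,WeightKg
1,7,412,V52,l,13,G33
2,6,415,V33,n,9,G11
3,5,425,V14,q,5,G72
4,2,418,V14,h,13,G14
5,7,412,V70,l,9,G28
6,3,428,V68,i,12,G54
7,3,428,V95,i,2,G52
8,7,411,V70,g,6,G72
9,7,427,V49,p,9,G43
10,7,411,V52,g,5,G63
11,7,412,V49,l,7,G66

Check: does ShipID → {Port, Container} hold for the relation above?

Yes

ShipID=l: rows 1, 5, 11 → {Port,Container} = (7, 412), (7, 412), (7, 412) ✓
ShipID=n: row 2 → {Port,Container} = (6, 415) ✓
ShipID=q: row 3 → {Port,Container} = (5, 425) ✓
ShipID=h: row 4 → {Port,Container} = (2, 418) ✓
ShipID=i: rows 6, 7 → {Port,Container} = (3, 428), (3, 428) ✓
ShipID=g: rows 8, 10 → {Port,Container} = (7, 411), (7, 411) ✓
ShipID=p: row 9 → {Port,Container} = (7, 427) ✓
Every ShipID value is associated with a single {Port, Container} value, so ShipID → {Port, Container} holds.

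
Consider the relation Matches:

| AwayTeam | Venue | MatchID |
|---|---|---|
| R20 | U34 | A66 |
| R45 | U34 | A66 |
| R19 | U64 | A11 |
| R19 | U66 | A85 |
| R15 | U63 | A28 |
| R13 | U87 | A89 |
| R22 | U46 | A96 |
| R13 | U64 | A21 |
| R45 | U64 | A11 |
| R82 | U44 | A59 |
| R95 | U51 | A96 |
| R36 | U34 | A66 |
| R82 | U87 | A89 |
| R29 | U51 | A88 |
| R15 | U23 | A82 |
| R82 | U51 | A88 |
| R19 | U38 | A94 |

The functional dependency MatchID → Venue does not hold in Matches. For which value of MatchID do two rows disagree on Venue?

A96

MatchID=A66: 3 rows → Venue = U34, U34, U34 ✓
MatchID=A11: 2 rows → Venue = U64, U64 ✓
MatchID=A85: 1 row → Venue = U66 ✓
MatchID=A28: 1 row → Venue = U63 ✓
MatchID=A89: 2 rows → Venue = U87, U87 ✓
MatchID=A96: 2 rows → Venue takes values {U46, U51} — violation
MatchID=A21: 1 row → Venue = U64 ✓
MatchID=A59: 1 row → Venue = U44 ✓
MatchID=A88: 2 rows → Venue = U51, U51 ✓
MatchID=A82: 1 row → Venue = U23 ✓
MatchID=A94: 1 row → Venue = U38 ✓
The only MatchID value with inconsistent Venue is MatchID=A96.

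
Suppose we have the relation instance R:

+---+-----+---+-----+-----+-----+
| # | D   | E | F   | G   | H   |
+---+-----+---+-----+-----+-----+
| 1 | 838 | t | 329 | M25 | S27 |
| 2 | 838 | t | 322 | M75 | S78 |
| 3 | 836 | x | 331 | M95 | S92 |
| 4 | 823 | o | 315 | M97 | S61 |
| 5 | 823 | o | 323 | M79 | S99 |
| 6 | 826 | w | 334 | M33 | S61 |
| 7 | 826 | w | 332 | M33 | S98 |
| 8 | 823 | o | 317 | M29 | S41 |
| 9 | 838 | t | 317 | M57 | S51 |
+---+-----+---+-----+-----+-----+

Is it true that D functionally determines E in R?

D=838: rows 1, 2, 9 → E = t, t, t ✓
D=836: row 3 → E = x ✓
D=823: rows 4, 5, 8 → E = o, o, o ✓
D=826: rows 6, 7 → E = w, w ✓
Every D value is associated with a single E value, so D → E holds.

Yes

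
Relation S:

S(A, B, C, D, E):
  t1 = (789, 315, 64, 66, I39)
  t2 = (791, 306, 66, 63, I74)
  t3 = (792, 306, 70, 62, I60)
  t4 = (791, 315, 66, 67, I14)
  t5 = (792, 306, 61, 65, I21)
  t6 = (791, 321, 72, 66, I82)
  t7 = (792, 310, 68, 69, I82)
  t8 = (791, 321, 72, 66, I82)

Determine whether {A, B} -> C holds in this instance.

No

(A=789, B=315): row 1 → C = 64 ✓
(A=791, B=306): row 2 → C = 66 ✓
(A=792, B=306): rows 3, 5 → C takes values {70, 61} — violation
(A=791, B=315): row 4 → C = 66 ✓
(A=791, B=321): rows 6, 8 → C = 72, 72 ✓
(A=792, B=310): row 7 → C = 68 ✓
Two rows agree on {A, B} but differ on C, so {A, B} -> C does not hold.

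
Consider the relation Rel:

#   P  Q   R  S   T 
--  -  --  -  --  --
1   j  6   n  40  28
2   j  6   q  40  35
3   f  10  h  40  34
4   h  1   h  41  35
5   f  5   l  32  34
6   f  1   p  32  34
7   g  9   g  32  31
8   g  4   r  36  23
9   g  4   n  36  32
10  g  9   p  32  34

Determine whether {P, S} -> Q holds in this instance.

No

(P=j, S=40): rows 1, 2 → Q = 6, 6 ✓
(P=f, S=40): row 3 → Q = 10 ✓
(P=h, S=41): row 4 → Q = 1 ✓
(P=f, S=32): rows 5, 6 → Q takes values {5, 1} — violation
(P=g, S=32): rows 7, 10 → Q = 9, 9 ✓
(P=g, S=36): rows 8, 9 → Q = 4, 4 ✓
Two rows agree on {P, S} but differ on Q, so {P, S} -> Q does not hold.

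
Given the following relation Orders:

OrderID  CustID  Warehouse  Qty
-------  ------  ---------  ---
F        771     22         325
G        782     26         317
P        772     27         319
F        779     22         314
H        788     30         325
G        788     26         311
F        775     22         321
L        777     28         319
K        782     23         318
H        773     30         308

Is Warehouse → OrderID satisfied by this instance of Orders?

Warehouse=22: 3 rows → OrderID = F, F, F ✓
Warehouse=26: 2 rows → OrderID = G, G ✓
Warehouse=27: 1 row → OrderID = P ✓
Warehouse=30: 2 rows → OrderID = H, H ✓
Warehouse=28: 1 row → OrderID = L ✓
Warehouse=23: 1 row → OrderID = K ✓
Every Warehouse value is associated with a single OrderID value, so Warehouse → OrderID holds.

Yes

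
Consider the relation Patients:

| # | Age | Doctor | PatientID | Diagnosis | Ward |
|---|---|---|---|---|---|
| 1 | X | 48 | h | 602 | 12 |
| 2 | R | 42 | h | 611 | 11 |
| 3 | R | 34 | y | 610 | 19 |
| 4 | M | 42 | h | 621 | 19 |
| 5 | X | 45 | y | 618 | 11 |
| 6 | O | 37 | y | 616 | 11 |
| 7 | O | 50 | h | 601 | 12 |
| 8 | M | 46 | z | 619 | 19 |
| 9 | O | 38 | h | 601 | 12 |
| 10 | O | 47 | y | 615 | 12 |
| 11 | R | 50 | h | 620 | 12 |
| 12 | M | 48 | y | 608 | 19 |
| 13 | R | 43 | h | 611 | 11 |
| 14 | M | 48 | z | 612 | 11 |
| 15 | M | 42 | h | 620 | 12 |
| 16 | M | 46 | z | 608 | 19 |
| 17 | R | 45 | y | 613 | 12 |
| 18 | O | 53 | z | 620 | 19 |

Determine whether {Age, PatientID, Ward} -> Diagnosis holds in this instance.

No

(Age=X, PatientID=h, Ward=12): row 1 → Diagnosis = 602 ✓
(Age=R, PatientID=h, Ward=11): rows 2, 13 → Diagnosis = 611, 611 ✓
(Age=R, PatientID=y, Ward=19): row 3 → Diagnosis = 610 ✓
(Age=M, PatientID=h, Ward=19): row 4 → Diagnosis = 621 ✓
(Age=X, PatientID=y, Ward=11): row 5 → Diagnosis = 618 ✓
(Age=O, PatientID=y, Ward=11): row 6 → Diagnosis = 616 ✓
(Age=O, PatientID=h, Ward=12): rows 7, 9 → Diagnosis = 601, 601 ✓
(Age=M, PatientID=z, Ward=19): rows 8, 16 → Diagnosis takes values {619, 608} — violation
(Age=O, PatientID=y, Ward=12): row 10 → Diagnosis = 615 ✓
(Age=R, PatientID=h, Ward=12): row 11 → Diagnosis = 620 ✓
(Age=M, PatientID=y, Ward=19): row 12 → Diagnosis = 608 ✓
(Age=M, PatientID=z, Ward=11): row 14 → Diagnosis = 612 ✓
(Age=M, PatientID=h, Ward=12): row 15 → Diagnosis = 620 ✓
(Age=R, PatientID=y, Ward=12): row 17 → Diagnosis = 613 ✓
(Age=O, PatientID=z, Ward=19): row 18 → Diagnosis = 620 ✓
Two rows agree on {Age, PatientID, Ward} but differ on Diagnosis, so {Age, PatientID, Ward} -> Diagnosis does not hold.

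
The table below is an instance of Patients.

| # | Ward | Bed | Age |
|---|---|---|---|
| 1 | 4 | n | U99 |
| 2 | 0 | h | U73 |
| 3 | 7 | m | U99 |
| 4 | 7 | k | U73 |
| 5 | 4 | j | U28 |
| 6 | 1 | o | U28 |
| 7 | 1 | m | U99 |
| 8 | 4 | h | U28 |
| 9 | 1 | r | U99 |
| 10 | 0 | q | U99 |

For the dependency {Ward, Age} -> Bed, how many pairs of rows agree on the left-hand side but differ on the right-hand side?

(Ward=4, Age=U28): violating pairs (5,8) — 1 pair.
(Ward=1, Age=U99): violating pairs (7,9) — 1 pair.

2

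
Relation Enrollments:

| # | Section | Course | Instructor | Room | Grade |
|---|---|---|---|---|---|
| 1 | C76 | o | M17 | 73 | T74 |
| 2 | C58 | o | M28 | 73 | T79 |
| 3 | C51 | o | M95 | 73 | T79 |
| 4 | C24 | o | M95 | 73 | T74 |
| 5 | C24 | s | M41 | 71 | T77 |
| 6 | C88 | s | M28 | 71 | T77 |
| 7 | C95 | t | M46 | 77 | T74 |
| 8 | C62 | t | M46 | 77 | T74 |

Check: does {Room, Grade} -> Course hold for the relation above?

(Room=73, Grade=T74): rows 1, 4 → Course = o, o ✓
(Room=73, Grade=T79): rows 2, 3 → Course = o, o ✓
(Room=71, Grade=T77): rows 5, 6 → Course = s, s ✓
(Room=77, Grade=T74): rows 7, 8 → Course = t, t ✓
Every {Room, Grade} value is associated with a single Course value, so {Room, Grade} -> Course holds.

Yes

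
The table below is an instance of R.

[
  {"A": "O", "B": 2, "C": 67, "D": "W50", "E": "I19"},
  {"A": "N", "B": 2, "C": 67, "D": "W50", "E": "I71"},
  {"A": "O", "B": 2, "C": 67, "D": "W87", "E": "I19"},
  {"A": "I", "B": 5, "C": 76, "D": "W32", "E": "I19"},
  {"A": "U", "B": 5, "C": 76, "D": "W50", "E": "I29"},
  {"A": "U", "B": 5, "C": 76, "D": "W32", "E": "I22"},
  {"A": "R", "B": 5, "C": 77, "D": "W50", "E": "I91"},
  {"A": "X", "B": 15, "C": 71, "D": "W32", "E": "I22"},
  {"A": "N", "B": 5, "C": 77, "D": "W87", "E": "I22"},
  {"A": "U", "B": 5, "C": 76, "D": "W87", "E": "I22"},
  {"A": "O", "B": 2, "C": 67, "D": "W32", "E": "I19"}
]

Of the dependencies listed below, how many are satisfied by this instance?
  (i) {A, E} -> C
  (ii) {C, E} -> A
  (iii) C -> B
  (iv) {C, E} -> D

(i) {A, E} -> C: every LHS value maps to a single RHS value — holds.
(ii) {C, E} -> A: every LHS value maps to a single RHS value — holds.
(iii) C -> B: every LHS value maps to a single RHS value — holds.
(iv) {C, E} -> D: (C=67, E=I19): 3 rows → D takes values {W50, W87, W32} — violation; (C=76, E=I22): 2 rows → D takes values {W32, W87} — violation — fails.
3 of the 4 dependencies hold.

3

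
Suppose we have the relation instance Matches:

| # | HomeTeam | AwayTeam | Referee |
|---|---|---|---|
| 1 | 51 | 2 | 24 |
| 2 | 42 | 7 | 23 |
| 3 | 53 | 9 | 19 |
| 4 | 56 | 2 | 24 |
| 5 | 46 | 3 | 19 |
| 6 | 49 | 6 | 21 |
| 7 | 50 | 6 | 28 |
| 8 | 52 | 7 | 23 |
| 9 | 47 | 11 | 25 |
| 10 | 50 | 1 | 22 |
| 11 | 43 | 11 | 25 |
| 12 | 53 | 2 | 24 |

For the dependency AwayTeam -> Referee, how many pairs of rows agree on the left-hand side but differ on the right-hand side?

1

AwayTeam=2: all 3 rows agree on Referee — 0 pairs.
AwayTeam=7: all 2 rows agree on Referee — 0 pairs.
AwayTeam=6: violating pairs (6,7) — 1 pair.
AwayTeam=11: all 2 rows agree on Referee — 0 pairs.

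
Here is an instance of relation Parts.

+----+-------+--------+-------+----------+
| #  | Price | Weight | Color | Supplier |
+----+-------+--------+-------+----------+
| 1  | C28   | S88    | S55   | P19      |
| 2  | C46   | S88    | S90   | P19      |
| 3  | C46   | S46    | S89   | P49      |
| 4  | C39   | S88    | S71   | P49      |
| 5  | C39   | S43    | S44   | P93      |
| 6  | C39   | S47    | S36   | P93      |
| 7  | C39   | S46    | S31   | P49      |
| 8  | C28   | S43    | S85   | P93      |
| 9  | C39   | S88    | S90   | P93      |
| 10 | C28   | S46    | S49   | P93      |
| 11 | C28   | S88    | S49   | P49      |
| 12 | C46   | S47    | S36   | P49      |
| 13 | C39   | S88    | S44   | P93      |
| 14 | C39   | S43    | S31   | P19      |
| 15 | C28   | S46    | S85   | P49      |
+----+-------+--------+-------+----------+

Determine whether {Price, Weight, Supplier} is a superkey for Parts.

No

Rows 9 and 13 have the same {Price, Weight, Supplier} value (Price=C39, Weight=S88, Supplier=P93) but are distinct tuples, so {Price, Weight, Supplier} does not determine every attribute — not a superkey.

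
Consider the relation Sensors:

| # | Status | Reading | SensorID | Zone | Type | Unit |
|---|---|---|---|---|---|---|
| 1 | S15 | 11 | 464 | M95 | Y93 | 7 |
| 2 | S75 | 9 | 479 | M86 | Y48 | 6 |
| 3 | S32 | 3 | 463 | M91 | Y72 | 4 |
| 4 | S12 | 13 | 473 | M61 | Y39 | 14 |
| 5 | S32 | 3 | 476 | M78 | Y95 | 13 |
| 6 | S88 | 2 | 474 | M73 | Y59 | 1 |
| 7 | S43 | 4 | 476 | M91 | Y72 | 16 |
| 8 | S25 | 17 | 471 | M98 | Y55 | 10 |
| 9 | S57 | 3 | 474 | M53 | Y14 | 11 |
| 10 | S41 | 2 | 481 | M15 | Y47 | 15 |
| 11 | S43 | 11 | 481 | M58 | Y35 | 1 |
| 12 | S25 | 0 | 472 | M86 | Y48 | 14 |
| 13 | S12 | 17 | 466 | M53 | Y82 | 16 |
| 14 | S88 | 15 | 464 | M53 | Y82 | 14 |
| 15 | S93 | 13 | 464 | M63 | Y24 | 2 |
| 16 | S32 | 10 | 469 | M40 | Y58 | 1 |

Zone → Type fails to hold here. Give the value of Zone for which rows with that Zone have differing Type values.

Zone=M95: row 1 → Type = Y93 ✓
Zone=M86: rows 2, 12 → Type = Y48, Y48 ✓
Zone=M91: rows 3, 7 → Type = Y72, Y72 ✓
Zone=M61: row 4 → Type = Y39 ✓
Zone=M78: row 5 → Type = Y95 ✓
Zone=M73: row 6 → Type = Y59 ✓
Zone=M98: row 8 → Type = Y55 ✓
Zone=M53: rows 9, 13, 14 → Type takes values {Y14, Y82} — violation
Zone=M15: row 10 → Type = Y47 ✓
Zone=M58: row 11 → Type = Y35 ✓
Zone=M63: row 15 → Type = Y24 ✓
Zone=M40: row 16 → Type = Y58 ✓
The only Zone value with inconsistent Type is Zone=M53.

M53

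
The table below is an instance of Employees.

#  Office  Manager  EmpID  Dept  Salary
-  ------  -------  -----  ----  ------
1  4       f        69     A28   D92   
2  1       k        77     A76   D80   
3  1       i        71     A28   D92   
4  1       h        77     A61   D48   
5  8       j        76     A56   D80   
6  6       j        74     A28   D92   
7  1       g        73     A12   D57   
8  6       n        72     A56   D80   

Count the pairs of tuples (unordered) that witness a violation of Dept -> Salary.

Dept=A28: all 3 rows agree on Salary — 0 pairs.
Dept=A56: all 2 rows agree on Salary — 0 pairs.

0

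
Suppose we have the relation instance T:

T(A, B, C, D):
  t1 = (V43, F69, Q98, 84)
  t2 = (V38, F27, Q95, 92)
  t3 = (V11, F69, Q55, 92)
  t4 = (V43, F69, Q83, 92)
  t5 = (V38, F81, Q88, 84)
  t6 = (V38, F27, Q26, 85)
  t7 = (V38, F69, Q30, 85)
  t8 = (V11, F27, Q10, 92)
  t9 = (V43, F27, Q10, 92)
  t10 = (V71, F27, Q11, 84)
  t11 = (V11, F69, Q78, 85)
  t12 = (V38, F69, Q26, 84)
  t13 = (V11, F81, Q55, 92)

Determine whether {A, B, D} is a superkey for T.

All 13 rows have distinct {A, B, D} values, so {A, B, D} → (all attributes) holds and {A, B, D} is a superkey.

Yes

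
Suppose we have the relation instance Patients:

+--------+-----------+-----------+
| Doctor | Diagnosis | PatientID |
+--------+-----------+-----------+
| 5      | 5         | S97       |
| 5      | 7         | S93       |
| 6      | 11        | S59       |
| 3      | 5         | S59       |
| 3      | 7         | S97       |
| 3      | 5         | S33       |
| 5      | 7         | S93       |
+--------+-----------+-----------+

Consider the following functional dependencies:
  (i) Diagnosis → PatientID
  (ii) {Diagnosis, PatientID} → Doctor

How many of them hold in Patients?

1

(i) Diagnosis → PatientID: Diagnosis=5: 3 rows → PatientID takes values {S97, S59, S33} — violation; Diagnosis=7: 3 rows → PatientID takes values {S93, S97} — violation — fails.
(ii) {Diagnosis, PatientID} → Doctor: every LHS value maps to a single RHS value — holds.
1 of the 2 dependencies holds.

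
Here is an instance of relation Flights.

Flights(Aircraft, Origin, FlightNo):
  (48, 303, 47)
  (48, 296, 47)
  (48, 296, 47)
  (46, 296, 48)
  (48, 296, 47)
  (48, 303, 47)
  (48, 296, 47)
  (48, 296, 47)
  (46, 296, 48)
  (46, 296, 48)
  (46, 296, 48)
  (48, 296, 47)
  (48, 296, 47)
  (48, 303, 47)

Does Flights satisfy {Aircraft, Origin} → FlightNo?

Yes

(Aircraft=48, Origin=303): 3 rows → FlightNo = 47, 47, 47 ✓
(Aircraft=48, Origin=296): 7 rows → FlightNo = 47, 47, 47, 47, 47, 47, 47 ✓
(Aircraft=46, Origin=296): 4 rows → FlightNo = 48, 48, 48, 48 ✓
Every {Aircraft, Origin} value is associated with a single FlightNo value, so {Aircraft, Origin} → FlightNo holds.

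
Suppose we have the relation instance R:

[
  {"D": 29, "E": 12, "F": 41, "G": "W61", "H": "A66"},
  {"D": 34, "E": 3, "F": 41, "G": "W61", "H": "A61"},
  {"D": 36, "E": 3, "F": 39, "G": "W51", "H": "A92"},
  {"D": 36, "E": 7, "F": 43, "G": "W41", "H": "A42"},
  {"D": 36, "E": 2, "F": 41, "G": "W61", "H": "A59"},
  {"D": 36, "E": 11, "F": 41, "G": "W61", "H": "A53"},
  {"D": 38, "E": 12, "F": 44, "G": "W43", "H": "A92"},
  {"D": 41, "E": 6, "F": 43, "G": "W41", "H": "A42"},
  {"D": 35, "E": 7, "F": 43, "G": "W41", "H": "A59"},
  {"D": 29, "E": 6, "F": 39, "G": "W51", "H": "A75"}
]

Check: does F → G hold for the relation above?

Yes

F=41: 4 rows → G = W61, W61, W61, W61 ✓
F=39: 2 rows → G = W51, W51 ✓
F=43: 3 rows → G = W41, W41, W41 ✓
F=44: 1 row → G = W43 ✓
Every F value is associated with a single G value, so F → G holds.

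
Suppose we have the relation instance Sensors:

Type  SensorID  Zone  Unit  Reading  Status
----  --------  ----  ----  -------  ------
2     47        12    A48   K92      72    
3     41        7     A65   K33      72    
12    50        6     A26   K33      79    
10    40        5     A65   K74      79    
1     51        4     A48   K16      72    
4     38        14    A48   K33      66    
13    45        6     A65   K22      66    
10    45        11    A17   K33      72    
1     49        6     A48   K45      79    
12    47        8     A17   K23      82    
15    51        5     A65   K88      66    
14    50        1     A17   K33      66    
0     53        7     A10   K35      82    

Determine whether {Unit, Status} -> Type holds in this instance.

No

(Unit=A48, Status=72): 2 rows → Type takes values {2, 1} — violation
(Unit=A65, Status=72): 1 row → Type = 3 ✓
(Unit=A26, Status=79): 1 row → Type = 12 ✓
(Unit=A65, Status=79): 1 row → Type = 10 ✓
(Unit=A48, Status=66): 1 row → Type = 4 ✓
(Unit=A65, Status=66): 2 rows → Type takes values {13, 15} — violation
(Unit=A17, Status=72): 1 row → Type = 10 ✓
(Unit=A48, Status=79): 1 row → Type = 1 ✓
(Unit=A17, Status=82): 1 row → Type = 12 ✓
(Unit=A17, Status=66): 1 row → Type = 14 ✓
(Unit=A10, Status=82): 1 row → Type = 0 ✓
Two rows agree on {Unit, Status} but differ on Type, so {Unit, Status} -> Type does not hold.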